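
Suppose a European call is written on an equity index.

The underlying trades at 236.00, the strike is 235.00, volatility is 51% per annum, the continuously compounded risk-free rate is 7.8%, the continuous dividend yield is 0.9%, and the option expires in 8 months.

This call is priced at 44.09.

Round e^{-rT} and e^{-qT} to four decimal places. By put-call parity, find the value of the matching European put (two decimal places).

32.59

exp(−qT) = exp(−0.009·0.6667) = 0.9940;  exp(−rT) = exp(−0.078·0.6667) = 0.9493
Put-call parity: C − P = S·e^(−qT) − K·e^(−rT) = 236·0.9940 − 235·0.9493 = 234.5840 − 223.0855 = 11.4985
P = C − (C − P) = 44.09 − (11.4985) = 32.5915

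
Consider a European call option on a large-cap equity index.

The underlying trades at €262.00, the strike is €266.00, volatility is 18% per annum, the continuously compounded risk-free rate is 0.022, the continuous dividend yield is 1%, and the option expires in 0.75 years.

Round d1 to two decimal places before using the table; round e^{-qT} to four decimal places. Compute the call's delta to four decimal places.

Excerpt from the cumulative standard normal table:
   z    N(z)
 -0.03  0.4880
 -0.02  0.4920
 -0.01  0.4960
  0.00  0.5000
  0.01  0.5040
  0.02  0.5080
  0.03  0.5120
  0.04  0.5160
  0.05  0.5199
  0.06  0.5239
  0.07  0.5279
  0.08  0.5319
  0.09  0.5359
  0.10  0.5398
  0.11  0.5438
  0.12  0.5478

0.5121

σ√T = 0.18 × 0.8660 = 0.1559
d₁ = [ln(262/266) + (0.022 − 0.01 + 0.18²/2)·0.75] / 0.1559 = [-0.0152 + 0.0211] / 0.1559 = 0.0385 ⇒ 0.04
N(d₁) = N(0.04) = 0.5160
Δ_call = e^(−qT)·N(d₁) = 0.9925·0.5160 = 0.5121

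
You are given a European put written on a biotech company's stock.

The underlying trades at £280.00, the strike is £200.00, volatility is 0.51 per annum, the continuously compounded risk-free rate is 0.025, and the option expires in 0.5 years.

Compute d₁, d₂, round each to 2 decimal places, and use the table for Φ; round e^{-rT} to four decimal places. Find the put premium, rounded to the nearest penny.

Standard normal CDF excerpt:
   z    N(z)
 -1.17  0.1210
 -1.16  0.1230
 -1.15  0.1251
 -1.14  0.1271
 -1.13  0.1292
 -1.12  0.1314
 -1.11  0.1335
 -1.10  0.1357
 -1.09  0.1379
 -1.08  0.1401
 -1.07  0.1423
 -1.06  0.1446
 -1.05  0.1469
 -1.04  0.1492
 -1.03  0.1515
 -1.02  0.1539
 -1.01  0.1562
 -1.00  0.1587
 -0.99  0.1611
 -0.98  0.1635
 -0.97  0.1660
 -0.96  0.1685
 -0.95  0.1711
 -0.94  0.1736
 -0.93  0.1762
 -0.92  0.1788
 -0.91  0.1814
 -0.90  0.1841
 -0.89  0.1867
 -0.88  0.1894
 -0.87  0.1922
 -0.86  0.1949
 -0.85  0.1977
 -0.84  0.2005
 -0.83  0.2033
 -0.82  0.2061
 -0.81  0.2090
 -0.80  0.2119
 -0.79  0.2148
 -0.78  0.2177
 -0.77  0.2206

£7.40

σ√T = 0.51 × 0.7071 = 0.3606
d₁ = [ln(280/200) + (0.025 + ½·0.51²)·0.5] / (σ√T) = (0.3365 + 0.0775) / 0.3606 = 1.1480 ≈ 1.15
d₂ = 1.1480 − 0.3606 = 0.7874 ≈ 0.79
exp(−rT) = exp(−0.025·0.5) = 0.9876
N(−d₂) = N(-0.79) = 0.2148;  N(−d₁) = N(-1.15) = 0.1251
P = 200·0.9876·0.2148 − 280·0.1251 = 42.4273 − 35.0280 = 7.3993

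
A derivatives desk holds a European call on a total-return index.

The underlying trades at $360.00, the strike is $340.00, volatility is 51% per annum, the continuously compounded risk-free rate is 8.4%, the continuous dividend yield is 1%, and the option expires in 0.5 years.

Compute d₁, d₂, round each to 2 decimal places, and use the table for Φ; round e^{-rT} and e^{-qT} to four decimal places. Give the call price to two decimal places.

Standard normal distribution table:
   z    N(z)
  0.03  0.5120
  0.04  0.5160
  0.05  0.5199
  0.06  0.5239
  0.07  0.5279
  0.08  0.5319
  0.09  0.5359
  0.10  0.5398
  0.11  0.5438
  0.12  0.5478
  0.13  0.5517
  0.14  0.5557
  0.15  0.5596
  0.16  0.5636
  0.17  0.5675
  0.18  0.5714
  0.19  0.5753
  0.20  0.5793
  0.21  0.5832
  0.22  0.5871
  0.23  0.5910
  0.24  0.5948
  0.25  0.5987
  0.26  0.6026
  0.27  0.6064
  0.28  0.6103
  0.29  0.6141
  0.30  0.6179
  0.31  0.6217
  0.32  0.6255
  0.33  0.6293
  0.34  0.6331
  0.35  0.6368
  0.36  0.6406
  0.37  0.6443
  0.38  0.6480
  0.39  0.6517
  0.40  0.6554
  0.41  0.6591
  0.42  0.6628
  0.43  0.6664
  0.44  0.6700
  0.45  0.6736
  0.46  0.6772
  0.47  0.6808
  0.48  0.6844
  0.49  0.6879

σ√T = 0.51 × 0.7071 = 0.3606
ln(S/K) + (r − q + σ²/2)T = ln(360/340) + (0.084 − 0.01 + 0.51²/2)·0.5 = 0.0572 + 0.1020 = 0.1592
d₁ = 0.1592 / 0.3606 = 0.4414 ≈ 0.44
d₂ = d₁ − σ√T = 0.4414 − 0.3606 = 0.0808 ≈ 0.08
e^(−qT) = e^(−0.01·0.5) = 0.9950;  e^(−rT) = e^(−0.084·0.5) = 0.9589
C = 360·0.9950·N(0.44) − 340·0.9589·N(0.08) = 360·0.9950·0.6700 − 340·0.9589·0.5319 = 239.9940 − 173.4132 = 66.5808

$66.58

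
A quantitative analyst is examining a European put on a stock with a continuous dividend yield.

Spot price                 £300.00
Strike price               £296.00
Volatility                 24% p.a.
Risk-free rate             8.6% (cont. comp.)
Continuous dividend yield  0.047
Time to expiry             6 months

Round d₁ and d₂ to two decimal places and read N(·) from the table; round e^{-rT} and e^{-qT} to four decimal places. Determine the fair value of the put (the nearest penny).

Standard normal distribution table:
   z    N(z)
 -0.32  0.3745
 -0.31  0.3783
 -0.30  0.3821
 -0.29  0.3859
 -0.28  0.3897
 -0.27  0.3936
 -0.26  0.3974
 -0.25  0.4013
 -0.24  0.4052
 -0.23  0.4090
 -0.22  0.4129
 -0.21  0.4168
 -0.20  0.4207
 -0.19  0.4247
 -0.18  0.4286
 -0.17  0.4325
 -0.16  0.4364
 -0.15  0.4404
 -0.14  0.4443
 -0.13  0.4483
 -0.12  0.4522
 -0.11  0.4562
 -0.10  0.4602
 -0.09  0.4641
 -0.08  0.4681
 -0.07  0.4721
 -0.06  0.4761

σ√T = 0.24 × 0.7071 = 0.1697
d₁ = [ln(300/296) + (0.086 − 0.047 + 0.24²/2)·0.5] / 0.1697 = [0.0134 + 0.0339] / 0.1697 = 0.2789 ≈ 0.28
d₂ = d₁ − σ√T = 0.2789 − 0.1697 = 0.1091 ≈ 0.11
exp(−qT) = exp(−0.047·0.5) = 0.9768;  exp(−rT) = exp(−0.086·0.5) = 0.9579
N(−d₂) = N(-0.11) = 0.4562;  N(−d₁) = N(-0.28) = 0.3897
P = 296·0.9579·0.4562 − 300·0.9768·0.3897 = 129.3502 − 114.1977 = 15.1525

£15.15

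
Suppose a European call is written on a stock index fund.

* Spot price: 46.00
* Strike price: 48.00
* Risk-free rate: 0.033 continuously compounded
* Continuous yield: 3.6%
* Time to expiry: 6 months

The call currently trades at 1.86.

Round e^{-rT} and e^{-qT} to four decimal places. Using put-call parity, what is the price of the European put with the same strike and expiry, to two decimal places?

3.89

exp(−qT) = exp(−0.036·0.5) = 0.9822;  exp(−rT) = exp(−0.033·0.5) = 0.9836
Put-call parity: C − P = S·e^(−qT) − K·e^(−rT) = 46·0.9822 − 48·0.9836 = 45.1812 − 47.2128 = -2.0316
P = C − (C − P) = 1.86 − (-2.0316) = 3.8916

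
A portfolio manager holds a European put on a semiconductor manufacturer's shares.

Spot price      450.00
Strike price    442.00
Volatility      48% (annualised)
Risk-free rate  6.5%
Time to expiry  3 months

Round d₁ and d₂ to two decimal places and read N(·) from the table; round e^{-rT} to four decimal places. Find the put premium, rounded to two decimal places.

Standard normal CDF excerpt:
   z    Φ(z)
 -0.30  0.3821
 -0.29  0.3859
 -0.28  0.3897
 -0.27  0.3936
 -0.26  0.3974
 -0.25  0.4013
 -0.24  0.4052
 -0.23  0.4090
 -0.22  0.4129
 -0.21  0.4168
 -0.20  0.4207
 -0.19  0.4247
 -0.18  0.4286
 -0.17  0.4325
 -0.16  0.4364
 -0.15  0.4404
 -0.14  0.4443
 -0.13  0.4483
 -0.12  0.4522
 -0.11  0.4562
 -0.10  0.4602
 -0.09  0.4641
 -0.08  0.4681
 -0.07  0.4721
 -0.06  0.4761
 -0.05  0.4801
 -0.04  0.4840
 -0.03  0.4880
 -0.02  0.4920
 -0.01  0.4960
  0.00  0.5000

35.13

σ√T = 0.48 × 0.5000 = 0.2400
ln(S/K) + (r + σ²/2)T = ln(450/442) + (0.065 + 0.48²/2)·0.25 = 0.0179 + 0.0450 = 0.0630
d₁ = 0.0630 / 0.2400 = 0.2624 → 0.26
d₂ = d₁ − σ√T = 0.2624 − 0.2400 = 0.0224 → 0.02
e^(−rT) = e^(−0.065·0.25) = 0.9839
P = 442·0.9839·N(-0.02) − 450·N(-0.26) = 442·0.9839·0.4920 − 450·0.3974 = 213.9628 − 178.8300 = 35.1328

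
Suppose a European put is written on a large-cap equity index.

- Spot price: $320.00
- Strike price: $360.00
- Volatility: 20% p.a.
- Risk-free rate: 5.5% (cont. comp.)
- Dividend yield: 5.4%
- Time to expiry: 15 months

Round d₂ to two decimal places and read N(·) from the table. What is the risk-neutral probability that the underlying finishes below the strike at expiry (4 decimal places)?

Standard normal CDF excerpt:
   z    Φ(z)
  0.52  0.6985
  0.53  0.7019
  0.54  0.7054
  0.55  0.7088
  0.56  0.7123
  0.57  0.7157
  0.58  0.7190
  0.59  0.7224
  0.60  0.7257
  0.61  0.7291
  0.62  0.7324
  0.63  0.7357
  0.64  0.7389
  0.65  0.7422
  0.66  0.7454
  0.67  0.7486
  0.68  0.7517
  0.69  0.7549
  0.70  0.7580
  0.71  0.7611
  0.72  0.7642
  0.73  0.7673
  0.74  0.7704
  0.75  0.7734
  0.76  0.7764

σ√T = 0.2·√1.25 = 0.2236
d₁ = [ln(320/360) + (0.055 − 0.054 + 0.2²/2)·1.25] / 0.2236 = [-0.1178 + 0.0263] / 0.2236 = -0.4093 which rounds to -0.41
d₂ = d₁ − σ√T = -0.4093 − 0.2236 = -0.6330 which rounds to -0.63
Risk-neutral Pr[S_T < K] = N(−d₂) = N(0.63) = 0.7357

0.7357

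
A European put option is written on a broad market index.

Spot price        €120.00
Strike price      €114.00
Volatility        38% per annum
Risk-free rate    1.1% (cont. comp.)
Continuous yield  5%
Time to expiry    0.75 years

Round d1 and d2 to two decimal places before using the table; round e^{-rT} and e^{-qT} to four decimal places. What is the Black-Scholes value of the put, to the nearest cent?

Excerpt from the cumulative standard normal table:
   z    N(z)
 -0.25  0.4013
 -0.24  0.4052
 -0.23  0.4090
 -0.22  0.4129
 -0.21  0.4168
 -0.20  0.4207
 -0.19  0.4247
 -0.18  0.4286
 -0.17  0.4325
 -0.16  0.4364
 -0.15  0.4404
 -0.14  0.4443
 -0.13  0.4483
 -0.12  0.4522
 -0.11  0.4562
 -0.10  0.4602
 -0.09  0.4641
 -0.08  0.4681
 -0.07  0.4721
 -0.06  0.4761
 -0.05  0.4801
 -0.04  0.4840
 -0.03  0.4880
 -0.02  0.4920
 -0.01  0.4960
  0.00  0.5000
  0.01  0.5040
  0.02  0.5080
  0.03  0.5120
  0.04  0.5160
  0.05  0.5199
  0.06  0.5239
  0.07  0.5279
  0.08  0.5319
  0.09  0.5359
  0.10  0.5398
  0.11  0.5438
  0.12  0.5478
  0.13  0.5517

σ√T = 0.38·√0.75 = 0.3291
d₁ = [ln(120/114) + (0.011 − 0.05 + 0.38²/2)·0.75] / 0.3291 = [0.0513 + 0.0249] / 0.3291 = 0.2315 → 0.23
d₂ = d₁ − σ√T = 0.2315 − 0.3291 = -0.0976 → -0.10
e^(−qT) = e^(−0.05·0.75) = 0.9632;  e^(−rT) = e^(−0.011·0.75) = 0.9918
N(−d₂) = N(0.10) = 0.5398;  N(−d₁) = N(-0.23) = 0.4090
P = 114·0.9918·0.5398 − 120·0.9632·0.4090 = 61.0326 − 47.2739 = 13.7587

€13.76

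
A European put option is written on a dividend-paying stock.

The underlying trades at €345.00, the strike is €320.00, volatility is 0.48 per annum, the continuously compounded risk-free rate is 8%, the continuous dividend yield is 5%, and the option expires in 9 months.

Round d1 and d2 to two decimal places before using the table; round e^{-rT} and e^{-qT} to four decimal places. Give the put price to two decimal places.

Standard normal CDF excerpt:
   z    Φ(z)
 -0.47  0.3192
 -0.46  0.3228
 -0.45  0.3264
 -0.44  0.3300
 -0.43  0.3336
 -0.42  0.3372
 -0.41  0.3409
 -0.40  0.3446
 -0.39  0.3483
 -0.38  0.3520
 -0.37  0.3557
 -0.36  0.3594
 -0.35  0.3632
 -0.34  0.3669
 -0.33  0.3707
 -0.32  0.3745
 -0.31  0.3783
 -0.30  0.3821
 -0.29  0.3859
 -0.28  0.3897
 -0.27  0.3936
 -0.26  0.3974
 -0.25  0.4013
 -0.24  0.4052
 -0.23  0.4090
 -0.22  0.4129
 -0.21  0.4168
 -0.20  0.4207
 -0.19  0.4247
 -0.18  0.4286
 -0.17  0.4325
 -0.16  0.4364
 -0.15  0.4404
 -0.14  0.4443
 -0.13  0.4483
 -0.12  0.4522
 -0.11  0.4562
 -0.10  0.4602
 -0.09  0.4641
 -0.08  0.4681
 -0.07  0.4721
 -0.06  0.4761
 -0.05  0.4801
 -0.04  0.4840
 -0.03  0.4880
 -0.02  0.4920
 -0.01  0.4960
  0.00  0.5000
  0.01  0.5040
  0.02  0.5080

€37.41

σ√T = 0.48 × 0.8660 = 0.4157
d₁ = [ln(345/320) + (0.08 − 0.05 + ½·0.48²)·0.75] / (σ√T) = (0.0752 + 0.1089) / 0.4157 = 0.4429 which rounds to 0.44
d₂ = 0.4429 − 0.4157 = 0.0272 which rounds to 0.03
exp(−qT) = exp(−0.05·0.75) = 0.9632;  exp(−rT) = exp(−0.08·0.75) = 0.9418
P = 320·0.9418·N(-0.03) − 345·0.9632·N(-0.44) = 320·0.9418·0.4880 − 345·0.9632·0.3300 = 147.0715 − 109.6603 = 37.4112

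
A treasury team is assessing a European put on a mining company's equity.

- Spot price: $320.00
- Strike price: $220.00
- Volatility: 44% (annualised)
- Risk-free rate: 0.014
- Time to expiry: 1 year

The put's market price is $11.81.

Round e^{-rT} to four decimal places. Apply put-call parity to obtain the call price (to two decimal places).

$114.87

e^(−rT) = e^(−0.014·1) = 0.9861
Put-call parity: C − P = S − K·e^(−rT) = 320 − 220·0.9861 = 320 − 216.9420 = 103.0580
C = P + (C − P) = 11.81 + (103.0580) = 114.8680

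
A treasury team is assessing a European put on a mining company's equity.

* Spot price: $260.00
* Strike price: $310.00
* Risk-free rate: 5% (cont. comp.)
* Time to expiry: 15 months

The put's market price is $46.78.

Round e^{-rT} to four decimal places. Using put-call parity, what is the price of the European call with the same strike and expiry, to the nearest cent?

e^(−rT) = e^(−0.05·1.25) = 0.9394
Put-call parity: C − P = S − K·e^(−rT) = 260 − 310·0.9394 = 260 − 291.2140 = -31.2140
C = P + (C − P) = 46.78 + (-31.2140) = 15.5660

$15.57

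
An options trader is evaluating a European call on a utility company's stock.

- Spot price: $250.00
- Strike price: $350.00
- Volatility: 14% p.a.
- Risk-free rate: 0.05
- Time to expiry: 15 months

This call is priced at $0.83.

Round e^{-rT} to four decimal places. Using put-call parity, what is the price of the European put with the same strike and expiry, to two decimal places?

e^(−rT) = e^(−0.05·1.25) = 0.9394
Put-call parity: C − P = S − K·e^(−rT) = 250 − 350·0.9394 = 250 − 328.7900 = -78.7900
P = C − (C − P) = 0.83 − (-78.7900) = 79.6200

$79.62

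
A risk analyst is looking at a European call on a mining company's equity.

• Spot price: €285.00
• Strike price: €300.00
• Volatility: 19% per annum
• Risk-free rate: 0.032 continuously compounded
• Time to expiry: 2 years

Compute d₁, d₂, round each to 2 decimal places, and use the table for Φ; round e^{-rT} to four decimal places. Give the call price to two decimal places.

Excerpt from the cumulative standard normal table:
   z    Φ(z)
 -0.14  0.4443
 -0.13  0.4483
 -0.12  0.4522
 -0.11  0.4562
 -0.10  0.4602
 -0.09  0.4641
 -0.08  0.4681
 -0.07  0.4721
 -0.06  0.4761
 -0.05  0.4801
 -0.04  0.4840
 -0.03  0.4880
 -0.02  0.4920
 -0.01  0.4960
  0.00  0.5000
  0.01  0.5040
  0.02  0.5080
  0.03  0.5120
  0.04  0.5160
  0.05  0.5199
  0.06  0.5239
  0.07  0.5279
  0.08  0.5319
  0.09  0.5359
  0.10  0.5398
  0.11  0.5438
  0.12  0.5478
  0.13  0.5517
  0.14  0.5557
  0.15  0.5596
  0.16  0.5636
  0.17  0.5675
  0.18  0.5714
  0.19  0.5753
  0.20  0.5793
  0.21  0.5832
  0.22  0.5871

€32.25

T = 2;  σ√T = 0.2687
d₁ = [ln(285/300) + (0.032 + ½·0.19²)·2] / (σ√T) = (-0.0513 + 0.1001) / 0.2687 = 0.1816 ⇒ 0.18
d₂ = 0.1816 − 0.2687 = -0.0871 ⇒ -0.09
exp(−rT) = exp(−0.032·2) = 0.9380
N(d₁) = N(0.18) = 0.5714;  N(d₂) = N(-0.09) = 0.4641
C = 285·0.5714 − 300·0.9380·0.4641 = 162.8490 − 130.5977 = 32.2513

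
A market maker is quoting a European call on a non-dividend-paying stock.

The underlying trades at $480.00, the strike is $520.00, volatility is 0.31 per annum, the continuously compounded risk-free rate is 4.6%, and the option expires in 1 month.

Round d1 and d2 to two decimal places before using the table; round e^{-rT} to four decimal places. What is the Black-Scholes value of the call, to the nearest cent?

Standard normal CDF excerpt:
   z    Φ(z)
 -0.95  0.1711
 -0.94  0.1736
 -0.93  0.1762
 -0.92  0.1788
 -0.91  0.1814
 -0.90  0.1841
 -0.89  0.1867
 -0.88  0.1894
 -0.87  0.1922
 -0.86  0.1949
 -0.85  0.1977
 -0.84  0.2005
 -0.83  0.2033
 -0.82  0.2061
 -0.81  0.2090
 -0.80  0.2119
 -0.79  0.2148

$4.95

σ√T = 0.31·√0.08333 = 0.0895
ln(S/K) + (r + σ²/2)T = ln(480/520) + (0.046 + 0.31²/2)·0.08333 = -0.0800 + 0.0078 = -0.0722
d₁ = -0.0722 / 0.0895 = -0.8069 ⇒ -0.81
d₂ = d₁ − σ√T = -0.8069 − 0.0895 = -0.8963 ⇒ -0.90
exp(−rT) = exp(−0.046·0.08333) = 0.9962
C = 480·N(-0.81) − 520·0.9962·N(-0.90) = 480·0.2090 − 520·0.9962·0.1841 = 100.3200 − 95.3682 = 4.9518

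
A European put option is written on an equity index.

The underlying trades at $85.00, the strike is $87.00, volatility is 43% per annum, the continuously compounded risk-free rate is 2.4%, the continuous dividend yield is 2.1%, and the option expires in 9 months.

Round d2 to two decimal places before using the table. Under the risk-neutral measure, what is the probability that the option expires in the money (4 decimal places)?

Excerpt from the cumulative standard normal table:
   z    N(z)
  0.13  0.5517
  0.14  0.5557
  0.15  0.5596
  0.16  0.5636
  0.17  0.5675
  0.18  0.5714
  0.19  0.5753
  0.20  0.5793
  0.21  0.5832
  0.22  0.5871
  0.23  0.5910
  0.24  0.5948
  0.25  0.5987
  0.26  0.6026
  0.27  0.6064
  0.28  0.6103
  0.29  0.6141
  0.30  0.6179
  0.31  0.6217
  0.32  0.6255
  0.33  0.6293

T = 0.75;  σ√T = 0.3724
ln(S/K) + (r − q + σ²/2)T = ln(85/87) + (0.024 − 0.021 + 0.43²/2)·0.75 = -0.0233 + 0.0716 = 0.0483
d₁ = 0.0483 / 0.3724 = 0.1298 ≈ 0.13
d₂ = d₁ − σ√T = 0.1298 − 0.3724 = -0.2426 ≈ -0.24
Pr(exercise) under Q = N(−d₂) = N(0.24) = 0.5948

0.5948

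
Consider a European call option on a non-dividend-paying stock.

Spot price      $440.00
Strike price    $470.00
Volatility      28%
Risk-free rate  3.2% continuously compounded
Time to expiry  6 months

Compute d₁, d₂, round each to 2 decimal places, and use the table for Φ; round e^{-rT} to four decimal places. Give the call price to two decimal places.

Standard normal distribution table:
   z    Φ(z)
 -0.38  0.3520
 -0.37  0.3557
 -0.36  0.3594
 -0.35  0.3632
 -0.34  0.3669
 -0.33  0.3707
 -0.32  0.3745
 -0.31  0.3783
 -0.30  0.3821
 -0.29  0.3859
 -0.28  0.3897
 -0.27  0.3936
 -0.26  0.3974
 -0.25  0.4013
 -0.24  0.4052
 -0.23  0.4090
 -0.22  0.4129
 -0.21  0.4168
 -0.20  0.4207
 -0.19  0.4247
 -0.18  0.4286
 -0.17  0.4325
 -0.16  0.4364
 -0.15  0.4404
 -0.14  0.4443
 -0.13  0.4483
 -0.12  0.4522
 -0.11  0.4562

σ√T = 0.28·√0.5 = 0.1980
ln(S/K) + (r + σ²/2)T = ln(440/470) + (0.032 + 0.28²/2)·0.5 = -0.0660 + 0.0356 = -0.0304
d₁ = -0.0304 / 0.1980 = -0.1533 ⇒ -0.15
d₂ = d₁ − σ√T = -0.1533 − 0.1980 = -0.3513 ⇒ -0.35
exp(−rT) = exp(−0.032·0.5) = 0.9841
N(d₁) = N(-0.15) = 0.4404;  N(d₂) = N(-0.35) = 0.3632
C = 440·0.4404 − 470·0.9841·0.3632 = 193.7760 − 167.9898 = 25.7862

$25.79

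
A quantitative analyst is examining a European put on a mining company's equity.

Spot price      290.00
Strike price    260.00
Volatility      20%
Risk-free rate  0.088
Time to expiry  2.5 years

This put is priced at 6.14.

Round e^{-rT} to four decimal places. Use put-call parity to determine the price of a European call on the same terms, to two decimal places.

exp(−rT) = exp(−0.088·2.5) = 0.8025
Put-call parity: C − P = S − K·e^(−rT) = 290 − 260·0.8025 = 290 − 208.6500 = 81.3500
C = P + (C − P) = 6.14 + (81.3500) = 87.4900

87.49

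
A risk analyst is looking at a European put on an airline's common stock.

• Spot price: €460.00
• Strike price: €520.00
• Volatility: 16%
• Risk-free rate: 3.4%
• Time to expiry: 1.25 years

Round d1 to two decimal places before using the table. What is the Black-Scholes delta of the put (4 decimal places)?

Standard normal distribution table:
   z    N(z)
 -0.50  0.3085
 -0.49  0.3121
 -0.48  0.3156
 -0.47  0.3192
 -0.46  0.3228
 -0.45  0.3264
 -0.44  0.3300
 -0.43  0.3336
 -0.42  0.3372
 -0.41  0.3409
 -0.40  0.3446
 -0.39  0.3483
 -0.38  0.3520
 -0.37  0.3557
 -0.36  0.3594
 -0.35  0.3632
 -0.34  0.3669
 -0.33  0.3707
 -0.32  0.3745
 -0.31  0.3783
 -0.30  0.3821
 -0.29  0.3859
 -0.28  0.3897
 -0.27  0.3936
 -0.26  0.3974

-0.6406

T = 1.25;  σ√T = 0.1789
d₁ = [ln(460/520) + (0.034 + 0.16²/2)·1.25] / 0.1789 = [-0.1226 + 0.0585] / 0.1789 = -0.3583 → -0.36
N(d₁) = N(-0.36) = 0.3594
Δ_put = N(d₁) − 1 = 0.3594 − 1 = -0.6406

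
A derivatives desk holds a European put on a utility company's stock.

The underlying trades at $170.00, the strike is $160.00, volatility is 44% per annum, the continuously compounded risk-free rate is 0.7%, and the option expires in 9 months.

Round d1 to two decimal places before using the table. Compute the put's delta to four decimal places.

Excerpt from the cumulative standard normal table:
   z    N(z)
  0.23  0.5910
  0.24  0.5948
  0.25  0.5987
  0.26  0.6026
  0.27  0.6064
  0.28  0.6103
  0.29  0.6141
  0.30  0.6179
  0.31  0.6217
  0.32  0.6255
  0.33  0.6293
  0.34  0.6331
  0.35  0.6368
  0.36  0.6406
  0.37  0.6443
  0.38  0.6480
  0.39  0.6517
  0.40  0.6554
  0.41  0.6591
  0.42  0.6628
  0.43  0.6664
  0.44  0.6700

-0.3594

σ√T = 0.44·√0.75 = 0.3811
ln(S/K) + (r + σ²/2)T = ln(170/160) + (0.007 + 0.44²/2)·0.75 = 0.0606 + 0.0779 = 0.1385
d₁ = 0.1385 / 0.3811 = 0.3634 ⇒ 0.36
N(d₁) = N(0.36) = 0.6406
Δ_put = N(d₁) − 1 = 0.6406 − 1 = -0.3594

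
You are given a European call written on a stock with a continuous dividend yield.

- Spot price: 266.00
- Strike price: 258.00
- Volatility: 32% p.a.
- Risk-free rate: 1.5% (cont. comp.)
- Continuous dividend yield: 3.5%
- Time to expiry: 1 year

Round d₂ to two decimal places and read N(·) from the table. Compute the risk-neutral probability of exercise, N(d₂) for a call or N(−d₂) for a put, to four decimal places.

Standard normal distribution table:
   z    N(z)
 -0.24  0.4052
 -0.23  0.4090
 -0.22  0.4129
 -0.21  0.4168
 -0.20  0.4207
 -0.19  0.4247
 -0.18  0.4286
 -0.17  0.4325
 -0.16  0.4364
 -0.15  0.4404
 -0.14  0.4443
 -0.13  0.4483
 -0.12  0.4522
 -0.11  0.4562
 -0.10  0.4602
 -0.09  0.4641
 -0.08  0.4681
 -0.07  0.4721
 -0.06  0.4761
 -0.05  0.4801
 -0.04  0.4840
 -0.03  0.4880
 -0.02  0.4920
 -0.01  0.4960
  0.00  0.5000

0.4483

T = 1;  σ√T = 0.3200
d₁ = [ln(266/258) + (0.015 − 0.035 + 0.32²/2)·1] / 0.3200 = [0.0305 + 0.0312] / 0.3200 = 0.1929 ⇒ 0.19
d₂ = d₁ − σ√T = 0.1929 − 0.3200 = -0.1271 ⇒ -0.13
Risk-neutral Pr[S_T > K] = N(d₂) = N(-0.13) = 0.4483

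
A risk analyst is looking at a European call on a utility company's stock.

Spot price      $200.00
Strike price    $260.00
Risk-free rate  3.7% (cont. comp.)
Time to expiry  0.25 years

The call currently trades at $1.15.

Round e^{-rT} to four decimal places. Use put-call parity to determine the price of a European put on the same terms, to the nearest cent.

$58.76

exp(−rT) = exp(−0.037·0.25) = 0.9908
Put-call parity: C − P = S − K·e^(−rT) = 200 − 260·0.9908 = 200 − 257.6080 = -57.6080
P = C − (C − P) = 1.15 − (-57.6080) = 58.7580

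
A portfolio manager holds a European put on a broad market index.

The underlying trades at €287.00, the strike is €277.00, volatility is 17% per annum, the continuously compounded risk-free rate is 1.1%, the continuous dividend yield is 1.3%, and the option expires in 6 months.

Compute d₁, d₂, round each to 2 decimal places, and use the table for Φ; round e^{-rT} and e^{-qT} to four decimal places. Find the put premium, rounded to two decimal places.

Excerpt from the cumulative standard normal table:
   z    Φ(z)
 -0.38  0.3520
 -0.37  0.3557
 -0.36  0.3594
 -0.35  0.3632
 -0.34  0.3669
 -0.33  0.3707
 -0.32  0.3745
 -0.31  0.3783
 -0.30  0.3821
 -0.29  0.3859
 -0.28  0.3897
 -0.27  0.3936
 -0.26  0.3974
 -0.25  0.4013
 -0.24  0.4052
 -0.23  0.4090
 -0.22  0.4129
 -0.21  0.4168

€9.11

σ√T = 0.17·√0.5 = 0.1202
d₁ = [ln(287/277) + (0.011 − 0.013 + 0.17²/2)·0.5] / 0.1202 = [0.0355 + 0.0062] / 0.1202 = 0.3468 which rounds to 0.35
d₂ = d₁ − σ√T = 0.3468 − 0.1202 = 0.2266 which rounds to 0.23
exp(−qT) = exp(−0.013·0.5) = 0.9935;  exp(−rT) = exp(−0.011·0.5) = 0.9945
P = 277·0.9945·N(-0.23) − 287·0.9935·N(-0.35) = 277·0.9945·0.4090 − 287·0.9935·0.3632 = 112.6699 − 103.5609 = 9.1090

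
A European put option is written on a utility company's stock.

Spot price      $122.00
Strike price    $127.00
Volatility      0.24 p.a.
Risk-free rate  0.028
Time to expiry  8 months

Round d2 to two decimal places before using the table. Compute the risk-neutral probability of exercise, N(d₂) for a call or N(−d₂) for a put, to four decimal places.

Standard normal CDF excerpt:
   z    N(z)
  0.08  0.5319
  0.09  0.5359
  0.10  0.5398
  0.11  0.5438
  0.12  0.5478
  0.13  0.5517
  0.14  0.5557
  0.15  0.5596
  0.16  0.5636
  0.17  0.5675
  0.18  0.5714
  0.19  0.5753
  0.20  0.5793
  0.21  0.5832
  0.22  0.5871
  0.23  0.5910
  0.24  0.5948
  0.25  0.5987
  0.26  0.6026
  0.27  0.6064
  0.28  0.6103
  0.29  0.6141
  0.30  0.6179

σ√T = 0.24·√0.6667 = 0.1960
d₁ = [ln(122/127) + (0.028 + ½·0.24²)·0.6667] / (σ√T) = (-0.0402 + 0.0379) / 0.1960 = -0.0117 ⇒ -0.01
d₂ = -0.0117 − 0.1960 = -0.2077 ⇒ -0.21
Pr(exercise) under Q = N(−d₂) = N(0.21) = 0.5832

0.5832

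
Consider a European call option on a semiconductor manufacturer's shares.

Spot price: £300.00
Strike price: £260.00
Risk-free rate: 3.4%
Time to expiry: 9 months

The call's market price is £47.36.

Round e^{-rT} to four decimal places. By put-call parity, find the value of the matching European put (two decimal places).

e^(−rT) = e^(−0.034·0.75) = 0.9748
Put-call parity: C − P = S − K·e^(−rT) = 300 − 260·0.9748 = 300 − 253.4480 = 46.5520
P = C − (C − P) = 47.36 − (46.5520) = 0.8080

£0.81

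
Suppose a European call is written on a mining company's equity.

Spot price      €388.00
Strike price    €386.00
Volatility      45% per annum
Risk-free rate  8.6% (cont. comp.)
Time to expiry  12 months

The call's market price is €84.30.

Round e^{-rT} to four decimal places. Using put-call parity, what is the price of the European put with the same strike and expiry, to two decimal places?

€50.49

exp(−rT) = exp(−0.086·1) = 0.9176
Put-call parity: C − P = S − K·e^(−rT) = 388 − 386·0.9176 = 388 − 354.1936 = 33.8064
P = C − (C − P) = 84.30 − (33.8064) = 50.4936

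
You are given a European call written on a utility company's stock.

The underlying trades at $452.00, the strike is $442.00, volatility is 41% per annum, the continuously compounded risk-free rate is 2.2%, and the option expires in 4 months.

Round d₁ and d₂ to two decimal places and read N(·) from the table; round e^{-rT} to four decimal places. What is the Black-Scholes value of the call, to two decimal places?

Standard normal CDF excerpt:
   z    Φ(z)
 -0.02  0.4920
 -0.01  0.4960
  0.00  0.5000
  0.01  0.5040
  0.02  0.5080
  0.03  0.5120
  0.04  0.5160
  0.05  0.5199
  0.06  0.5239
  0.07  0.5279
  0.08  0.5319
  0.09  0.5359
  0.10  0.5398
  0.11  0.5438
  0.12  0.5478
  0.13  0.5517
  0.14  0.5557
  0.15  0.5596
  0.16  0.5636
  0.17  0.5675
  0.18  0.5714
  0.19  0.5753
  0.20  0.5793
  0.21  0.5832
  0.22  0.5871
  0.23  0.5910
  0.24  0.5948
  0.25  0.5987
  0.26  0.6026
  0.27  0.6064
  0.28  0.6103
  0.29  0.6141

σ√T = 0.41 × 0.5774 = 0.2367
d₁ = [ln(452/442) + (0.022 + 0.41²/2)·0.3333] / 0.2367 = [0.0224 + 0.0353] / 0.2367 = 0.2438 ⇒ 0.24
d₂ = d₁ − σ√T = 0.2438 − 0.2367 = 0.0071 ⇒ 0.01
e^(−rT) = e^(−0.022·0.3333) = 0.9927
N(d₁) = N(0.24) = 0.5948;  N(d₂) = N(0.01) = 0.5040
C = 452·0.5948 − 442·0.9927·0.5040 = 268.8496 − 221.1418 = 47.7078

$47.71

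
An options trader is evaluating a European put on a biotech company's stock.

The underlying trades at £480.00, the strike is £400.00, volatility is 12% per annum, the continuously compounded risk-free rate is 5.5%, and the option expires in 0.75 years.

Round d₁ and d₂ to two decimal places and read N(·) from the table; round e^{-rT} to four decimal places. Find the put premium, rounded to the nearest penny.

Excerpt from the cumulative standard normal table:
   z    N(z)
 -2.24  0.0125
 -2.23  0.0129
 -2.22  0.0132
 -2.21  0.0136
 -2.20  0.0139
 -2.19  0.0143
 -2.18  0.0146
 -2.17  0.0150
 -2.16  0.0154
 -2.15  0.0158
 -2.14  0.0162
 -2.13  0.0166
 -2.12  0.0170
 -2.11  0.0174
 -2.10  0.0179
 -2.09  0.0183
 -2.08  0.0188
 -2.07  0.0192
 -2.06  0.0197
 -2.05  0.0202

£0.20

σ√T = 0.12 × 0.8660 = 0.1039
d₁ = [ln(480/400) + (0.055 + 0.12²/2)·0.75] / 0.1039 = [0.1823 + 0.0466] / 0.1039 = 2.2033 which rounds to 2.20
d₂ = d₁ − σ√T = 2.2033 − 0.1039 = 2.0994 which rounds to 2.10
e^(−rT) = e^(−0.055·0.75) = 0.9596
N(−d₂) = N(-2.10) = 0.0179;  N(−d₁) = N(-2.20) = 0.0139
P = 400·0.9596·0.0179 − 480·0.0139 = 6.8707 − 6.6720 = 0.1987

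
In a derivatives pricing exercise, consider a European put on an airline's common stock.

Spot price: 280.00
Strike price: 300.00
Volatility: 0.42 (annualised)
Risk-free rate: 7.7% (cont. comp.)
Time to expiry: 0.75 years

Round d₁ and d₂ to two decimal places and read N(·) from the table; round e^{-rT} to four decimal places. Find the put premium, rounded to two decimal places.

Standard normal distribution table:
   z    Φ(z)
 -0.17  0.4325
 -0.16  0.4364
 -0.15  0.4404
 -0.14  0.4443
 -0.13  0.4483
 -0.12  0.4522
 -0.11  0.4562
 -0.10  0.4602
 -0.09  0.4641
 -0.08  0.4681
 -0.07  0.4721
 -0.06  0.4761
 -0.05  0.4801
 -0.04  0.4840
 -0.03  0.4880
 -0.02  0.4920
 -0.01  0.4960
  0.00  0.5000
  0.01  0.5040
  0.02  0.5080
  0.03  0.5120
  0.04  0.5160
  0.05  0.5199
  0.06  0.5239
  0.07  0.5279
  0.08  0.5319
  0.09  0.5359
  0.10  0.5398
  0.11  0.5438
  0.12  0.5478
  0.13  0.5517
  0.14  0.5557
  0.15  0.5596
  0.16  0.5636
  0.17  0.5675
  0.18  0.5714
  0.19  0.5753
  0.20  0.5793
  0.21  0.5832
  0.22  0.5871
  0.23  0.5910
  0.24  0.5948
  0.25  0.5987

σ√T = 0.42 × 0.8660 = 0.3637
d₁ = [ln(280/300) + (0.077 + 0.42²/2)·0.75] / 0.3637 = [-0.0690 + 0.1239] / 0.3637 = 0.1510 which rounds to 0.15
d₂ = d₁ − σ√T = 0.1510 − 0.3637 = -0.2128 which rounds to -0.21
e^(−rT) = e^(−0.077·0.75) = 0.9439
N(−d₂) = N(0.21) = 0.5832;  N(−d₁) = N(-0.15) = 0.4404
P = 300·0.9439·0.5832 − 280·0.4404 = 165.1447 − 123.3120 = 41.8327

41.83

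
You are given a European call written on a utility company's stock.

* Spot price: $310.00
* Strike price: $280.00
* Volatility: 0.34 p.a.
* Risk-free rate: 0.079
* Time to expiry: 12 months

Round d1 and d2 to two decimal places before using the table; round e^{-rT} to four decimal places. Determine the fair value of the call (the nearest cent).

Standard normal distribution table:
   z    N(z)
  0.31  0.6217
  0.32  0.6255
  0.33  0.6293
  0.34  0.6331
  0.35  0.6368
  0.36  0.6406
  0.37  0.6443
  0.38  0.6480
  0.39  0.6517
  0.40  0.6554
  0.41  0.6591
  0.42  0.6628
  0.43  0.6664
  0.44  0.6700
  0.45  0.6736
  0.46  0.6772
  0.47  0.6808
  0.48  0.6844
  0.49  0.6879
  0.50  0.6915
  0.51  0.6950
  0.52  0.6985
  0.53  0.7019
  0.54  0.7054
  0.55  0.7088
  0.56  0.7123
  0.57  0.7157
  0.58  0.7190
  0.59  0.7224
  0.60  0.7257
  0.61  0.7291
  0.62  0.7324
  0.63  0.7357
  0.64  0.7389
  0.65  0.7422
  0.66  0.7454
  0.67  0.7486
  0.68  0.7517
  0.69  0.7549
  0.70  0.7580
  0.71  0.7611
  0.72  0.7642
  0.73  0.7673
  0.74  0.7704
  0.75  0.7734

σ√T = 0.34·√1 = 0.3400
d₁ = [ln(310/280) + (0.079 + 0.34²/2)·1] / 0.3400 = [0.1018 + 0.1368] / 0.3400 = 0.7017 ⇒ 0.70
d₂ = d₁ − σ√T = 0.7017 − 0.3400 = 0.3617 ⇒ 0.36
e^(−rT) = e^(−0.079·1) = 0.9240
N(d₁) = N(0.70) = 0.7580;  N(d₂) = N(0.36) = 0.6406
C = 310·0.7580 − 280·0.9240·0.6406 = 234.9800 − 165.7360 = 69.2440

$69.24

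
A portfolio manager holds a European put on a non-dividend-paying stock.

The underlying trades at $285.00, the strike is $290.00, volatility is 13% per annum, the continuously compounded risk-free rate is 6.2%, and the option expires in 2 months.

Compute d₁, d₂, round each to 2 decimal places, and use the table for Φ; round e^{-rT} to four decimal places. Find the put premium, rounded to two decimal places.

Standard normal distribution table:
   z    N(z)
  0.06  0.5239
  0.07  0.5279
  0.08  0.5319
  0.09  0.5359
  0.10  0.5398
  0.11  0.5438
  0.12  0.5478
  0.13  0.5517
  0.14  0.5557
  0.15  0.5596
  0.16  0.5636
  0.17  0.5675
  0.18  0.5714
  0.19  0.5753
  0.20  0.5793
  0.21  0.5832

$6.78

T = 0.1667;  σ√T = 0.0531
d₁ = [ln(285/290) + (0.062 + 0.13²/2)·0.1667] / 0.0531 = [-0.0174 + 0.0117] / 0.0531 = -0.1065 ⇒ -0.11
d₂ = d₁ − σ√T = -0.1065 − 0.0531 = -0.1595 ⇒ -0.16
exp(−rT) = exp(−0.062·0.1667) = 0.9897
P = 290·0.9897·N(0.16) − 285·N(0.11) = 290·0.9897·0.5636 − 285·0.5438 = 161.7605 − 154.9830 = 6.7775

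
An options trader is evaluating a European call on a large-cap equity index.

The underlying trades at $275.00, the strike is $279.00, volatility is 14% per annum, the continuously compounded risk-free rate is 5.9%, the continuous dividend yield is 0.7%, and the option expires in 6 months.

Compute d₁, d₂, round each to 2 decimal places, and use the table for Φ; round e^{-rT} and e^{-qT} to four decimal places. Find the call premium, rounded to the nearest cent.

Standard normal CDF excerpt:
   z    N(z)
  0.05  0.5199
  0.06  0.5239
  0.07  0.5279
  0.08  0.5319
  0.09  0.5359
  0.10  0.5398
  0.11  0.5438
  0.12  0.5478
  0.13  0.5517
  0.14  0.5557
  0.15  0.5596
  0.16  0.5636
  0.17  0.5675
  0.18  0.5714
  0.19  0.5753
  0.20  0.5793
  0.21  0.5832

σ√T = 0.14·√0.5 = 0.0990
d₁ = [ln(275/279) + (0.059 − 0.007 + 0.14²/2)·0.5] / 0.0990 = [-0.0144 + 0.0309] / 0.0990 = 0.1663 ⇒ 0.17
d₂ = d₁ − σ√T = 0.1663 − 0.0990 = 0.0673 ⇒ 0.07
e^(−qT) = e^(−0.007·0.5) = 0.9965;  e^(−rT) = e^(−0.059·0.5) = 0.9709
N(d₁) = N(0.17) = 0.5675;  N(d₂) = N(0.07) = 0.5279
C = 275·0.9965·0.5675 − 279·0.9709·0.5279 = 155.5163 − 142.9981 = 12.5181

$12.52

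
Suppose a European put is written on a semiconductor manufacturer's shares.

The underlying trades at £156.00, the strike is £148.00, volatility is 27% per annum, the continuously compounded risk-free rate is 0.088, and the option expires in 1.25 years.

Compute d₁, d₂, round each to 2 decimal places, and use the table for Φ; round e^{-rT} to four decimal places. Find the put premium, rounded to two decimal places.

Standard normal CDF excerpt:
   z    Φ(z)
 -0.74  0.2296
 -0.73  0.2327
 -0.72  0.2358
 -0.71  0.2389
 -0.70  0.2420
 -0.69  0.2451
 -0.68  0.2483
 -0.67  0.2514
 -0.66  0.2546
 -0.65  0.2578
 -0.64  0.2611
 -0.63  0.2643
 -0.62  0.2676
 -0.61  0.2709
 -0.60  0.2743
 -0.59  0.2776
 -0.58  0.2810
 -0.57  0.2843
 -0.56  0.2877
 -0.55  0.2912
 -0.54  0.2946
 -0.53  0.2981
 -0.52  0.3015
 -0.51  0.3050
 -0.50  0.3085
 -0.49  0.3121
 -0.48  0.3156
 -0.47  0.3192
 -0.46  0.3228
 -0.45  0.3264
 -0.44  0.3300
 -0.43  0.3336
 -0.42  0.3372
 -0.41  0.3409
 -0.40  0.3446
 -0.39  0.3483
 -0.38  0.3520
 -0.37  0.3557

σ√T = 0.27·√1.25 = 0.3019
d₁ = [ln(156/148) + (0.088 + ½·0.27²)·1.25] / (σ√T) = (0.0526 + 0.1556) / 0.3019 = 0.6897 ⇒ 0.69
d₂ = 0.6897 − 0.3019 = 0.3879 ⇒ 0.39
exp(−rT) = exp(−0.088·1.25) = 0.8958
N(−d₂) = N(-0.39) = 0.3483;  N(−d₁) = N(-0.69) = 0.2451
P = 148·0.8958·0.3483 − 156·0.2451 = 46.1771 − 38.2356 = 7.9415

£7.94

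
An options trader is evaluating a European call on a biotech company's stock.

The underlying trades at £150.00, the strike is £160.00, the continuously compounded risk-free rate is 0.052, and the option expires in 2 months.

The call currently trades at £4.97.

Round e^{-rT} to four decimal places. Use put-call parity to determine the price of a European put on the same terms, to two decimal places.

exp(−rT) = exp(−0.052·0.1667) = 0.9914
Put-call parity: C − P = S − K·e^(−rT) = 150 − 160·0.9914 = 150 − 158.6240 = -8.6240
P = C − (C − P) = 4.97 − (-8.6240) = 13.5940

£13.59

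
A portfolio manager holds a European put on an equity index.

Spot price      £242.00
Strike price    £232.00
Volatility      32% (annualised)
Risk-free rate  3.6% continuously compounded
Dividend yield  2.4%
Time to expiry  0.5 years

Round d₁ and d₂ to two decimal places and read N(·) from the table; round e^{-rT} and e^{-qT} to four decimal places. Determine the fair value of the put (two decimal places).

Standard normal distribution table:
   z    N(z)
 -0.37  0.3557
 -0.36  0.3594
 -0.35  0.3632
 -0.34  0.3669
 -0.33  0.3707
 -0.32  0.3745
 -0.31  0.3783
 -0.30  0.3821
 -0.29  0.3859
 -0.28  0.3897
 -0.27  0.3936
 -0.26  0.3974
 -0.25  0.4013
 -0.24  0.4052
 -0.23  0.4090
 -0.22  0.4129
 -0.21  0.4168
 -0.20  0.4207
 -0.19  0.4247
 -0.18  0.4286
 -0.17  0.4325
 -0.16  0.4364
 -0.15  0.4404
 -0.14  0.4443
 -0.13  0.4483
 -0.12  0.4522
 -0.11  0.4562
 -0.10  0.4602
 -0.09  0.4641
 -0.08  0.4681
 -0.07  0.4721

T = 0.5;  σ√T = 0.2263
d₁ = [ln(242/232) + (0.036 − 0.024 + ½·0.32²)·0.5] / (σ√T) = (0.0422 + 0.0316) / 0.2263 = 0.3262 → 0.33
d₂ = 0.3262 − 0.2263 = 0.0999 → 0.10
exp(−qT) = exp(−0.024·0.5) = 0.9881;  exp(−rT) = exp(−0.036·0.5) = 0.9822
P = 232·0.9822·N(-0.10) − 242·0.9881·N(-0.33) = 232·0.9822·0.4602 − 242·0.9881·0.3707 = 104.8660 − 88.6419 = 16.2241

£16.22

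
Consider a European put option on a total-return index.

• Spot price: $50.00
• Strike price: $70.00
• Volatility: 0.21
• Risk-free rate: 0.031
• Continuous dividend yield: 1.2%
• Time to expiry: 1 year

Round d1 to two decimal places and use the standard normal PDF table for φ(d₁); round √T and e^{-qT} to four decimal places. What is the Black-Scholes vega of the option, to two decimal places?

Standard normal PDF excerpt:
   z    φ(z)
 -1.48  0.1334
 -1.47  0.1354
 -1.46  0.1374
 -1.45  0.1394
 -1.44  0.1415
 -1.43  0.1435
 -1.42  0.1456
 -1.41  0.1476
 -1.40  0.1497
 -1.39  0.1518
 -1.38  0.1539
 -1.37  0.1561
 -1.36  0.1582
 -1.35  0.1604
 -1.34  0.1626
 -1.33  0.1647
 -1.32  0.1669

σ√T = 0.21 × 1.0000 = 0.2100
d₁ = [ln(50/70) + (0.031 − 0.012 + ½·0.21²)·1] / (σ√T) = (-0.3365 + 0.0410) / 0.2100 = -1.4068 which rounds to -1.41
√T = √1 = 1.0000
φ(d₁) = φ(-1.41) = 0.1476
exp(−qT) = exp(−0.012·1) = 0.9881
vega = S·exp(−qT)·φ(d₁)·√T = 50·0.9881·0.1476·1.0000 = 7.2922

7.29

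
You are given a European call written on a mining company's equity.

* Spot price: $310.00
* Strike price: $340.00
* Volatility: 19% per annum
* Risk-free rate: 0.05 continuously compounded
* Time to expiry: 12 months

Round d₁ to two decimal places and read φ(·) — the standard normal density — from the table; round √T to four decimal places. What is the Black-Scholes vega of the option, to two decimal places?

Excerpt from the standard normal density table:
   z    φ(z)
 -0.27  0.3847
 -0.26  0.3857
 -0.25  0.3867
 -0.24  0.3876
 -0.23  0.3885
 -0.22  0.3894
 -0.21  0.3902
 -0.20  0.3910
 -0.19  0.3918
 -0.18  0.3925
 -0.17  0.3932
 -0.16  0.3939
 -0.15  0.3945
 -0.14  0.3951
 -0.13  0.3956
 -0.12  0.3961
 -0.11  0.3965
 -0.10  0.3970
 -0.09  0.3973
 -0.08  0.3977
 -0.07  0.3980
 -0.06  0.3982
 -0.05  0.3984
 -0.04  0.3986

σ√T = 0.19 × 1.0000 = 0.1900
ln(S/K) + (r + σ²/2)T = ln(310/340) + (0.05 + 0.19²/2)·1 = -0.0924 + 0.0680 = -0.0243
d₁ = -0.0243 / 0.1900 = -0.1280 ≈ -0.13
√T = √1 = 1.0000
φ(d₁) = φ(-0.13) = 0.3956
vega = S·φ(d₁)·√T = 310·0.3956·1.0000 = 122.6360
(The put has the same vega.)

122.64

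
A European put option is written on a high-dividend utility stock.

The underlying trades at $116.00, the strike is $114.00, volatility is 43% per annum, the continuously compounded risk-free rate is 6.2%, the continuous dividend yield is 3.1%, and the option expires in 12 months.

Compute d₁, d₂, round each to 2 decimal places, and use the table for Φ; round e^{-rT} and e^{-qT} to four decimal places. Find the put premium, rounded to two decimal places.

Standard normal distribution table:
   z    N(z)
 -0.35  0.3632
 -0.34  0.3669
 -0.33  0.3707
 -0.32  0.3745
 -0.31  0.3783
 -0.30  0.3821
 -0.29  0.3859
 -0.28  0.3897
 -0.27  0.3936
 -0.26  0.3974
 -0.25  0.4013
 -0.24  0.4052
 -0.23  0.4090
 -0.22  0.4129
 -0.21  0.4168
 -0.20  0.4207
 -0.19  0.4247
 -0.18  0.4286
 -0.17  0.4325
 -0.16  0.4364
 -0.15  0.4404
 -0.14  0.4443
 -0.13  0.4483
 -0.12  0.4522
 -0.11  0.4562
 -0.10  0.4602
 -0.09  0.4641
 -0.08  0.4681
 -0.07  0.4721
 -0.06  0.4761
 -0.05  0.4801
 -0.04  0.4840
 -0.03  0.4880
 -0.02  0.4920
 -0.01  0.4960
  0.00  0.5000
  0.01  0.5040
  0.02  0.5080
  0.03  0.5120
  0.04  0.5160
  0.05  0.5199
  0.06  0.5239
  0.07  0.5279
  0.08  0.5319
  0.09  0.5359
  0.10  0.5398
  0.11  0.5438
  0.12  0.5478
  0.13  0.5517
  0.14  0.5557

$16.15

σ√T = 0.43·√1 = 0.4300
ln(S/K) + (r − q + σ²/2)T = ln(116/114) + (0.062 − 0.031 + 0.43²/2)·1 = 0.0174 + 0.1234 = 0.1408
d₁ = 0.1408 / 0.4300 = 0.3275 ⇒ 0.33
d₂ = d₁ − σ√T = 0.3275 − 0.4300 = -0.1025 ⇒ -0.10
exp(−qT) = exp(−0.031·1) = 0.9695;  exp(−rT) = exp(−0.062·1) = 0.9399
N(−d₂) = N(0.10) = 0.5398;  N(−d₁) = N(-0.33) = 0.3707
P = 114·0.9399·0.5398 − 116·0.9695·0.3707 = 57.8388 − 41.6897 = 16.1492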